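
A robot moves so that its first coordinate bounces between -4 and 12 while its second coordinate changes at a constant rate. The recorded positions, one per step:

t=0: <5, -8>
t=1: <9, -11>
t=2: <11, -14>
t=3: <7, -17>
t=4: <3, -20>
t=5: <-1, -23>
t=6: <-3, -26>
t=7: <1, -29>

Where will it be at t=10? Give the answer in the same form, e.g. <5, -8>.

The first coordinate travels 4 per step and bounces off the walls at -4 and 12.
  step 8: 1 → 5
  step 9: 5 → 9
  step 10: 9 → 11
The second coordinate changes by -3 each step: at step 10 it is -38.

<11, -38>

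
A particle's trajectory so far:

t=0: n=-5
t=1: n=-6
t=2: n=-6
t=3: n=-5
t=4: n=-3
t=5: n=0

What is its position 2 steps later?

First differences are -1, +0, +1, +2, +3; their common second difference is +1 (constant acceleration).
step 6: 0 + 4 → n=4
step 7: 4 + 5 → n=9

n=9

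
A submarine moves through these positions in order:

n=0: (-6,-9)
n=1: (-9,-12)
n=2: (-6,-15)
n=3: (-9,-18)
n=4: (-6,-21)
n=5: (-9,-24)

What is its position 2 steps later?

(-9,-30)

The first coordinate repeats the cycle [-6, -9] with period 2; step 7 mod 2 = 1, giving -9.
The second coordinate changes by -3 each step, so at step 7 it is -9 + 7·(-3) = -30.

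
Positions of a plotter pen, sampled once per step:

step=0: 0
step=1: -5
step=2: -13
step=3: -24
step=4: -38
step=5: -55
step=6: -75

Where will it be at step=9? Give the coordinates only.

First differences are -5, -8, -11, -14, -17, -20; their common second difference is -3 (constant acceleration).
step 7: -75 − 23 → -98
step 8: -98 − 26 → -124
step 9: -124 − 29 → -153

-153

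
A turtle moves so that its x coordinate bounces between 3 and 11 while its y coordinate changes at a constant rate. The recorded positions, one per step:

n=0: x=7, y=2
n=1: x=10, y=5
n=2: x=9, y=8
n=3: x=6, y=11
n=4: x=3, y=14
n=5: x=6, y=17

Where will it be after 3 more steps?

The x coordinate reflects between 3 and 11, moving 3 per step.
  step 6: 6 → 9
  step 7: 9 → 10
  step 8: 10 → 7
The y coordinate changes by +3 each step: at step 8 it is 26.

x=7, y=26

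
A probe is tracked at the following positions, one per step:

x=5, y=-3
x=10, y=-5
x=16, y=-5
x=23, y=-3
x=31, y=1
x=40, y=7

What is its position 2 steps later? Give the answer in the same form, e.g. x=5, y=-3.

Taking differences between consecutive positions: (+5, -2), (+6, +0), (+7, +2), (+8, +4), (+9, +6). These grow by (+1, +2) each step.
step 6: x=40, y=7 + (+10, +8) → x=50, y=15
step 7: x=50, y=15 + (+11, +10) → x=61, y=25

x=61, y=25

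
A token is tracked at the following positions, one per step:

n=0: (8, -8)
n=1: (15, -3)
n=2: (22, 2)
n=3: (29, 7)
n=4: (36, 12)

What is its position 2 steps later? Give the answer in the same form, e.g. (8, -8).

Each step adds (+7, +5) to the position.
step 5: (36, 12) + (+7, +5) → (43, 17)
step 6: (43, 17) + (+7, +5) → (50, 22)

(50, 22)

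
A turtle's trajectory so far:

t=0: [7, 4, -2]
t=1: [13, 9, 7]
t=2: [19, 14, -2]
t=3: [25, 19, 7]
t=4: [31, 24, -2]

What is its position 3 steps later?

First: linear, +6 per step → 49 at step 7.
Second: linear, +5 per step → 39 at step 7.
Third: cycles through -2, 7 every 2 steps. Step 7 lands at position 1 of the cycle → 7.

[49, 39, 7]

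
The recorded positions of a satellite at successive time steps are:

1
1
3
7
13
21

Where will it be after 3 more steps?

57

Successive displacements: +0, +2, +4, +6, +8 — each changes by +2.
step 6: 21 + 10 → 31
step 7: 31 + 12 → 43
step 8: 43 + 14 → 57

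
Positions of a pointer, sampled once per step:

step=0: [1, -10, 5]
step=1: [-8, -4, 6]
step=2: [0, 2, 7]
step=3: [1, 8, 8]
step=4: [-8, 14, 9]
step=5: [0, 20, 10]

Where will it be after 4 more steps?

[1, 44, 14]

The first coordinate repeats the cycle [1, -8, 0] with period 3; step 9 mod 3 = 0, giving 1.
The second coordinate changes by +6 each step, so at step 9 it is -10 + 9·(6) = 44.
The third coordinate changes by +1 each step, so at step 9 it is 5 + 9·(1) = 14.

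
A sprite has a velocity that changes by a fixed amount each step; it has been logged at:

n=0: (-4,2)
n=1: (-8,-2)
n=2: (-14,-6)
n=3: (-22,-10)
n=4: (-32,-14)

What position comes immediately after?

(-44,-18)

First differences are (-4,-4), (-6,-4), (-8,-4), (-10,-4); their common second difference is (-2,+0) (constant acceleration).
step 5: (-32,-14) + (-12,-4) → (-44,-18)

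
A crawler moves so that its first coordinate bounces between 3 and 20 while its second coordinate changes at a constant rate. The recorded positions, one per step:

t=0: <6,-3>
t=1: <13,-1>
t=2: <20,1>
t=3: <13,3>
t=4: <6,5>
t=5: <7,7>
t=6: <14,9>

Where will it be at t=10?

<8,17>

The first coordinate reflects between 3 and 20, moving 7 per step.
  step 7: 14 → 19
  step 8: 19 → 12
  step 9: 12 → 5
  step 10: 5 → 8
The second coordinate changes by +2 each step: at step 10 it is 17.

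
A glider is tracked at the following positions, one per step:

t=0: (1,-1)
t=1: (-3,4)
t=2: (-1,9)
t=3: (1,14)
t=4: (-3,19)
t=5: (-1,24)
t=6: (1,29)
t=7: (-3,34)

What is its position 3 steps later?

First: cycles through 1, -3, -1 every 3 steps. Step 10 lands at position 1 of the cycle → -3.
Second: linear, +5 per step → 49 at step 10.

(-3,49)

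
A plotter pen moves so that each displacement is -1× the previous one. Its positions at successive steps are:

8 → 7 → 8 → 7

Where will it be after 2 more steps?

Step-to-step displacements: -1, +1, -1; each is -1× the previous.
step 4: 7 + 1 → 8
step 5: 8 − 1 → 7

7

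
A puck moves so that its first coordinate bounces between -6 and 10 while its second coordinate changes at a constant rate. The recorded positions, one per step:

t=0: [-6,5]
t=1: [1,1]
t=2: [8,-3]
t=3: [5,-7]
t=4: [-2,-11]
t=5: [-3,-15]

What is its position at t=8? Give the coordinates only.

[2,-27]

The first coordinate reflects between -6 and 10, moving 7 per step.
  step 6: -3 → 4
  step 7: 4 → 9
  step 8: 9 → 2
The second coordinate changes by -4 each step: at step 8 it is -27.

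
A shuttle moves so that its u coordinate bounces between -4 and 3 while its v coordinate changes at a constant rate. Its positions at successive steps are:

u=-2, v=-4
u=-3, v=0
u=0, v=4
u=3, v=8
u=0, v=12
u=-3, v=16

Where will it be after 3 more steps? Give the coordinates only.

The u coordinate travels 3 per step and bounces off the walls at -4 and 3.
  step 6: -3 → -2
  step 7: -2 → 1
  step 8: 1 → 2
The v coordinate changes by +4 each step: at step 8 it is 28.

u=2, v=28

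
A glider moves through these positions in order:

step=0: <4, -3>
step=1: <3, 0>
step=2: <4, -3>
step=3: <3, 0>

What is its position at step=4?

Step-to-step displacements: <-1, +3>, <+1, -3>, <-1, +3>; each is -1× the previous.
step 4: <3, 0> + <+1, -3> → <4, -3>

<4, -3>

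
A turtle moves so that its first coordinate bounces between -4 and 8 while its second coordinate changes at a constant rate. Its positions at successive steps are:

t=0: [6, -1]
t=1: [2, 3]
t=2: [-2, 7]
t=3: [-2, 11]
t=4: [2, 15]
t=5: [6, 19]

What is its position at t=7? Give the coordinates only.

[2, 27]

The first coordinate reflects between -4 and 8, moving 4 per step.
  step 6: 6 → 6
  step 7: 6 → 2
The second coordinate changes by +4 each step: at step 7 it is 27.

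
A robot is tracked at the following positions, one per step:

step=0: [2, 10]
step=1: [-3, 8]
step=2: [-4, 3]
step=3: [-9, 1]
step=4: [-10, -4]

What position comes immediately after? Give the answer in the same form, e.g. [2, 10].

The moves between consecutive positions are [-5, -2], [-1, -5], [-5, -2], [-1, -5]; they repeat the 2-cycle [[-5, -2], [-1, -5]].
step 5: apply [-5, -2] → [-15, -6]

[-15, -6]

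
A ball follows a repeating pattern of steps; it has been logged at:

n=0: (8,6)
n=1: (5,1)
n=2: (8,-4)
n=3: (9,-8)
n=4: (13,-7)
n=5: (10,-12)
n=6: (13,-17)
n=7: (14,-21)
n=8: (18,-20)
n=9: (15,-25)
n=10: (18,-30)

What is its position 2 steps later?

Step-to-step displacements: (-3,-5), (+3,-5), (+1,-4), (+4,+1), (-3,-5), (+3,-5), (+1,-4), (+4,+1), (-3,-5), (+3,-5) — a repeating cycle of length 4.
step 11: apply (+1,-4) → (19,-34)
step 12: apply (+4,+1) → (23,-33)

(23,-33)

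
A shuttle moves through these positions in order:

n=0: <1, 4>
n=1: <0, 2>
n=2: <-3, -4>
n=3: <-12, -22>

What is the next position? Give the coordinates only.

Step-to-step displacements: <-1, -2>, <-3, -6>, <-9, -18>; each is 3× the previous.
step 4: <-12, -22> + <-27, -54> → <-39, -76>

<-39, -76>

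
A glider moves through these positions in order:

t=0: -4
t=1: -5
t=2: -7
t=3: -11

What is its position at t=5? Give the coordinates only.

The jumps are -1, -2, -4 — a geometric progression with ratio 2.
step 4: -11 − 8 → -19
step 5: -19 − 16 → -35

-35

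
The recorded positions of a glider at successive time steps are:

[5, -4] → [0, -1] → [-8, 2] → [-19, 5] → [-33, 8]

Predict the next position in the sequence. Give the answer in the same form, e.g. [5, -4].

First differences are [-5, +3], [-8, +3], [-11, +3], [-14, +3]; their common second difference is [-3, +0] (constant acceleration).
step 5: [-33, 8] + [-17, +3] → [-50, 11]

[-50, 11]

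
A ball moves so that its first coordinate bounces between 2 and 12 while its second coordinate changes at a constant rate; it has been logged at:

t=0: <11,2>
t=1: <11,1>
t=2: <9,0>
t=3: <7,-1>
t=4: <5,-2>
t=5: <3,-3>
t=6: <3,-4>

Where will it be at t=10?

The first coordinate travels 2 per step and bounces off the walls at 2 and 12.
  step 7: 3 → 5
  step 8: 5 → 7
  step 9: 7 → 9
  step 10: 9 → 11
The second coordinate changes by -1 each step: at step 10 it is -8.

<11,-8>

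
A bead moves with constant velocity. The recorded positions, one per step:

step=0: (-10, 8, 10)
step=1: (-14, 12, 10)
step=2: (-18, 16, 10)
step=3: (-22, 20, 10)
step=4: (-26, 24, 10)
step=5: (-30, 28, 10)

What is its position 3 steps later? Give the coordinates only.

Each step adds (-4, +4, +0) to the position.
step 6: (-30, 28, 10) + (-4, +4, +0) → (-34, 32, 10)
step 7: (-34, 32, 10) + (-4, +4, +0) → (-38, 36, 10)
step 8: (-38, 36, 10) + (-4, +4, +0) → (-42, 40, 10)

(-42, 40, 10)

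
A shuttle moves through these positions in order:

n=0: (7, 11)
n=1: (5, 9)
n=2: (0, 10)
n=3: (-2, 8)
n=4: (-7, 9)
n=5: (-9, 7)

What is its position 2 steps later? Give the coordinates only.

(-16, 6)

The moves between consecutive positions are (-2, -2), (-5, +1), (-2, -2), (-5, +1), (-2, -2); they repeat the 2-cycle [(-2, -2), (-5, +1)].
step 6: apply (-5, +1) → (-14, 8)
step 7: apply (-2, -2) → (-16, 6)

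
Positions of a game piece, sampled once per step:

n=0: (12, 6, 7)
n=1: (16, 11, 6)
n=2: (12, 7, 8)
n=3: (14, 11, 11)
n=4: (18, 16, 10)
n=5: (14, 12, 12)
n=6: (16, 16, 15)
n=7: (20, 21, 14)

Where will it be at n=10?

The moves between consecutive positions are (+4, +5, -1), (-4, -4, +2), (+2, +4, +3), (+4, +5, -1), (-4, -4, +2), (+2, +4, +3), (+4, +5, -1); they repeat the 3-cycle [(+4, +5, -1), (-4, -4, +2), (+2, +4, +3)].
step 8: apply (-4, -4, +2) → (16, 17, 16)
step 9: apply (+2, +4, +3) → (18, 21, 19)
step 10: apply (+4, +5, -1) → (22, 26, 18)

(22, 26, 18)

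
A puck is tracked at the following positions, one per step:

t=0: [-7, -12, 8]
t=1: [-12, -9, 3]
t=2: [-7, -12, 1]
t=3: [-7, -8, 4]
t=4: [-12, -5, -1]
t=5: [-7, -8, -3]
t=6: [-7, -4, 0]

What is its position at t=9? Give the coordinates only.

Step-to-step displacements: [-5, +3, -5], [+5, -3, -2], [+0, +4, +3], [-5, +3, -5], [+5, -3, -2], [+0, +4, +3] — a repeating cycle of length 3.
step 7: apply [-5, +3, -5] → [-12, -1, -5]
step 8: apply [+5, -3, -2] → [-7, -4, -7]
step 9: apply [+0, +4, +3] → [-7, 0, -4]

[-7, 0, -4]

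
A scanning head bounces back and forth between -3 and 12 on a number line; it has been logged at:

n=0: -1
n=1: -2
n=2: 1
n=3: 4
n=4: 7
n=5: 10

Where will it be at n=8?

The value travels 3 per step and bounces off the walls at -3 and 12.
  step 6: 10 → 11
  step 7: 11 → 8
  step 8: 8 → 5

5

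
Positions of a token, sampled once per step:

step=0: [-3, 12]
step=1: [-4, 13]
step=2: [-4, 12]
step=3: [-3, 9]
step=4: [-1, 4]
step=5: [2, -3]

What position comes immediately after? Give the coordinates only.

[6, -12]

Taking differences between consecutive positions: [-1, +1], [+0, -1], [+1, -3], [+2, -5], [+3, -7]. These grow by [+1, -2] each step.
step 6: [2, -3] + [+4, -9] → [6, -12]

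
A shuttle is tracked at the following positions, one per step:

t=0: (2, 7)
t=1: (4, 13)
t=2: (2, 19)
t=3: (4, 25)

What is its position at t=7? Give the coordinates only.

(4, 49)

The first coordinate repeats the cycle [2, 4] with period 2; step 7 mod 2 = 1, giving 4.
The second coordinate changes by +6 each step, so at step 7 it is 7 + 7·(6) = 49.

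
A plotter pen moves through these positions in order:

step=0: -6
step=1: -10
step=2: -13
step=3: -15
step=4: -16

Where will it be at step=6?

First differences are -4, -3, -2, -1; their common second difference is +1 (constant acceleration).
step 5: -16 + 0 → -16
step 6: -16 + 1 → -15

-15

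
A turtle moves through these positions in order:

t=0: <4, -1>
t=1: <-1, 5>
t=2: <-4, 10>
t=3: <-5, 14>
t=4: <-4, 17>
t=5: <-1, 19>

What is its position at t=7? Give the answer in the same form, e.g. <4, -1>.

<11, 20>

Taking differences between consecutive positions: <-5, +6>, <-3, +5>, <-1, +4>, <+1, +3>, <+3, +2>. These grow by <+2, -1> each step.
step 6: <-1, 19> + <+5, +1> → <4, 20>
step 7: <4, 20> + <+7, +0> → <11, 20>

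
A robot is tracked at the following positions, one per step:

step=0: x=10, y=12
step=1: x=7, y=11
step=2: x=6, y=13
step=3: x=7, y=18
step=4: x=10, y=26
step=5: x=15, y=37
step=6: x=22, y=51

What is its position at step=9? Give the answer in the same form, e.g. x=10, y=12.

x=55, y=111

First differences are (-3, -1), (-1, +2), (+1, +5), (+3, +8), (+5, +11), (+7, +14); their common second difference is (+2, +3) (constant acceleration).
step 7: x=22, y=51 + (+9, +17) → x=31, y=68
step 8: x=31, y=68 + (+11, +20) → x=42, y=88
step 9: x=42, y=88 + (+13, +23) → x=55, y=111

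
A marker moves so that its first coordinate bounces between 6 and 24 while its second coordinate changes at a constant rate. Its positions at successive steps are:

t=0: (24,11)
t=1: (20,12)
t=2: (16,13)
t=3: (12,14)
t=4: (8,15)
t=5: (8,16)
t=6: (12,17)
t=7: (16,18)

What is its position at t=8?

The first coordinate travels 4 per step and bounces off the walls at 6 and 24.
  step 8: 16 → 20
The second coordinate changes by +1 each step: at step 8 it is 19.

(20,19)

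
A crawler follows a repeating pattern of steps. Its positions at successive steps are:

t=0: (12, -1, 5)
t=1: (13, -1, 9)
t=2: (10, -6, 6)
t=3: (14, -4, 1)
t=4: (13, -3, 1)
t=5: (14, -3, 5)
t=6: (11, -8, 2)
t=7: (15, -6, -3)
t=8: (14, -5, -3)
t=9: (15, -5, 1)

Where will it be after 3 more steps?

(15, -7, -7)

Differencing gives (+1, +0, +4), (-3, -5, -3), (+4, +2, -5), (-1, +1, +0), (+1, +0, +4), (-3, -5, -3), (+4, +2, -5), (-1, +1, +0), (+1, +0, +4). This is the pattern (+1, +0, +4), (-3, -5, -3), (+4, +2, -5), (-1, +1, +0) repeated.
step 10: apply (-3, -5, -3) → (12, -10, -2)
step 11: apply (+4, +2, -5) → (16, -8, -7)
step 12: apply (-1, +1, +0) → (15, -7, -7)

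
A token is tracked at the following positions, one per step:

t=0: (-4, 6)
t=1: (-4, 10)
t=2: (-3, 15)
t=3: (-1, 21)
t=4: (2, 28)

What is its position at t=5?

(6, 36)

Successive displacements: (+0, +4), (+1, +5), (+2, +6), (+3, +7) — each changes by (+1, +1).
step 5: (2, 28) + (+4, +8) → (6, 36)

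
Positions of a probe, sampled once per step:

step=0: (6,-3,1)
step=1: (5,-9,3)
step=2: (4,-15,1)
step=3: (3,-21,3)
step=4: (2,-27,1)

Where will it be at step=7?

(-1,-45,3)

First: linear, -1 per step → -1 at step 7.
Second: linear, -6 per step → -45 at step 7.
Third: cycles through 1, 3 every 2 steps. Step 7 lands at position 1 of the cycle → 3.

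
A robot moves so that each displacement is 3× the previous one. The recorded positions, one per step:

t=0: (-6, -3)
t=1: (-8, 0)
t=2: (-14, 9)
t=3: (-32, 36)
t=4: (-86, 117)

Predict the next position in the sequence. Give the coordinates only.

Step-to-step displacements: (-2, +3), (-6, +9), (-18, +27), (-54, +81); each is 3× the previous.
step 5: (-86, 117) + (-162, +243) → (-248, 360)

(-248, 360)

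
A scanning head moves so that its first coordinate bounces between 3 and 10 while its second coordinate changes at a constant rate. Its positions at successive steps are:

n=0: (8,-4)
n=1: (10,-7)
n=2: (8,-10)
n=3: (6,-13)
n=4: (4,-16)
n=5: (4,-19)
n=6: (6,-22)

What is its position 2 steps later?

The first coordinate reflects between 3 and 10, moving 2 per step.
  step 7: 6 → 8
  step 8: 8 → 10
The second coordinate changes by -3 each step: at step 8 it is -28.

(10,-28)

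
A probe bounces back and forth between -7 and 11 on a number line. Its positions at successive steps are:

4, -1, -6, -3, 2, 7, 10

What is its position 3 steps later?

The value reflects between -7 and 11, moving 5 per step.
  step 7: 10 → 5
  step 8: 5 → 0
  step 9: 0 → -5

-5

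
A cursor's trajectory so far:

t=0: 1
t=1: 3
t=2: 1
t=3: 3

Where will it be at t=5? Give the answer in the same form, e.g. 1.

Step-to-step displacements: +2, -2, +2; each is -1× the previous.
step 4: 3 − 2 → 1
step 5: 1 + 2 → 3

3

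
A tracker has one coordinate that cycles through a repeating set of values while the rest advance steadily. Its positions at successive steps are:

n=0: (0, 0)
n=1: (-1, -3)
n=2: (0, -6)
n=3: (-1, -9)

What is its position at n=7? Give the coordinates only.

(-1, -21)

First: cycles through 0, -1 every 2 steps. Step 7 lands at position 1 of the cycle → -1.
Second: linear, -3 per step → -21 at step 7.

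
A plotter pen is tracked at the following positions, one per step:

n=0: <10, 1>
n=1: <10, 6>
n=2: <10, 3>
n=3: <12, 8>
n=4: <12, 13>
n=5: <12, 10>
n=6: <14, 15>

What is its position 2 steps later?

<14, 17>

The moves between consecutive positions are <+0, +5>, <+0, -3>, <+2, +5>, <+0, +5>, <+0, -3>, <+2, +5>; they repeat the 3-cycle [<+0, +5>, <+0, -3>, <+2, +5>].
step 7: apply <+0, +5> → <14, 20>
step 8: apply <+0, -3> → <14, 17>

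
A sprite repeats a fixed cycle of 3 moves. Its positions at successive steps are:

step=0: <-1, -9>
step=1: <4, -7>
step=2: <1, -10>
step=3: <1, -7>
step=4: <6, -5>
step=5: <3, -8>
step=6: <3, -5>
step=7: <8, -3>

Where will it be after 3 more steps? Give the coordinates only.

Differencing gives <+5, +2>, <-3, -3>, <+0, +3>, <+5, +2>, <-3, -3>, <+0, +3>, <+5, +2>. This is the pattern <+5, +2>, <-3, -3>, <+0, +3> repeated.
step 8: apply <-3, -3> → <5, -6>
step 9: apply <+0, +3> → <5, -3>
step 10: apply <+5, +2> → <10, -1>

<10, -1>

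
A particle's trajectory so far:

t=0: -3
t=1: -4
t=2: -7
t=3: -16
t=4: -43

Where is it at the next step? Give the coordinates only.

Step-to-step displacements: -1, -3, -9, -27; each is 3× the previous.
step 5: -43 − 81 → -124

-124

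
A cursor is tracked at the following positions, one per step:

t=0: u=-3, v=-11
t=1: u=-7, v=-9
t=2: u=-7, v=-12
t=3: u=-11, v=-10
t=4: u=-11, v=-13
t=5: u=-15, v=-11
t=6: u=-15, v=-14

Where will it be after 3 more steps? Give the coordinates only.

The moves between consecutive positions are (-4,+2), (+0,-3), (-4,+2), (+0,-3), (-4,+2), (+0,-3); they repeat the 2-cycle [(-4,+2), (+0,-3)].
step 7: apply (-4,+2) → u=-19, v=-12
step 8: apply (+0,-3) → u=-19, v=-15
step 9: apply (-4,+2) → u=-23, v=-13

u=-23, v=-13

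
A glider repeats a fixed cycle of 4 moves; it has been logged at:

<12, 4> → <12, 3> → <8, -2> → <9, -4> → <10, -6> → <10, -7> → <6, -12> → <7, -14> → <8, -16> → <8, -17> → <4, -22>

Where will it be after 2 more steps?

<6, -26>

Differencing gives <+0, -1>, <-4, -5>, <+1, -2>, <+1, -2>, <+0, -1>, <-4, -5>, <+1, -2>, <+1, -2>, <+0, -1>, <-4, -5>. This is the pattern <+0, -1>, <-4, -5>, <+1, -2>, <+1, -2> repeated.
step 11: apply <+1, -2> → <5, -24>
step 12: apply <+1, -2> → <6, -26>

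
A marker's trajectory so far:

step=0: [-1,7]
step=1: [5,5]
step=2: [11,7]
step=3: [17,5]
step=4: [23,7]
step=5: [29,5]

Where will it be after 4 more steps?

[53,5]

The first coordinate changes by +6 each step, so at step 9 it is -1 + 9·(6) = 53.
The second coordinate repeats the cycle [7, 5] with period 2; step 9 mod 2 = 1, giving 5.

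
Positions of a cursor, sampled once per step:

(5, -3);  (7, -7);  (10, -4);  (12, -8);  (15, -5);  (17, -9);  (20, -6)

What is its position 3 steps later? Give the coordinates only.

(27, -11)

Step-to-step displacements: (+2, -4), (+3, +3), (+2, -4), (+3, +3), (+2, -4), (+3, +3) — a repeating cycle of length 2.
step 7: apply (+2, -4) → (22, -10)
step 8: apply (+3, +3) → (25, -7)
step 9: apply (+2, -4) → (27, -11)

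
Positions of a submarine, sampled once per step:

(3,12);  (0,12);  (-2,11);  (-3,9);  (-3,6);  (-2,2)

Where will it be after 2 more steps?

Successive displacements: (-3,+0), (-2,-1), (-1,-2), (+0,-3), (+1,-4) — each changes by (+1,-1).
step 6: (-2,2) + (+2,-5) → (0,-3)
step 7: (0,-3) + (+3,-6) → (3,-9)

(3,-9)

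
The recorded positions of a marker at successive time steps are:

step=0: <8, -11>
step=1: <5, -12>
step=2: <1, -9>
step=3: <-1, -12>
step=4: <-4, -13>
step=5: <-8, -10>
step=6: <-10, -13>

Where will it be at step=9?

<-19, -14>

The moves between consecutive positions are <-3, -1>, <-4, +3>, <-2, -3>, <-3, -1>, <-4, +3>, <-2, -3>; they repeat the 3-cycle [<-3, -1>, <-4, +3>, <-2, -3>].
step 7: apply <-3, -1> → <-13, -14>
step 8: apply <-4, +3> → <-17, -11>
step 9: apply <-2, -3> → <-19, -14>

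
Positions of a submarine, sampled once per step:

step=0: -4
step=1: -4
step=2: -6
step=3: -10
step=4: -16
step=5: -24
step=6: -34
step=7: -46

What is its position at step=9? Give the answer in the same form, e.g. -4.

First differences are +0, -2, -4, -6, -8, -10, -12; their common second difference is -2 (constant acceleration).
step 8: -46 − 14 → -60
step 9: -60 − 16 → -76

-76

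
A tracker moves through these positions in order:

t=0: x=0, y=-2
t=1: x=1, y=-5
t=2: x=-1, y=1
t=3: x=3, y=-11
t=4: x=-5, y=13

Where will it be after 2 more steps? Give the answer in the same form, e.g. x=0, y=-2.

The jumps are (+1, -3), (-2, +6), (+4, -12), (-8, +24) — a geometric progression with ratio -2.
step 5: x=-5, y=13 + (+16, -48) → x=11, y=-35
step 6: x=11, y=-35 + (-32, +96) → x=-21, y=61

x=-21, y=61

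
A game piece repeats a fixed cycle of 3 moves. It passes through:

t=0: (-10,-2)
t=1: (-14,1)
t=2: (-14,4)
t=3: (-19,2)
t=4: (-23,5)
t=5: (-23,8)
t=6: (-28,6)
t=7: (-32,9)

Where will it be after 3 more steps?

The moves between consecutive positions are (-4,+3), (+0,+3), (-5,-2), (-4,+3), (+0,+3), (-5,-2), (-4,+3); they repeat the 3-cycle [(-4,+3), (+0,+3), (-5,-2)].
step 8: apply (+0,+3) → (-32,12)
step 9: apply (-5,-2) → (-37,10)
step 10: apply (-4,+3) → (-41,13)

(-41,13)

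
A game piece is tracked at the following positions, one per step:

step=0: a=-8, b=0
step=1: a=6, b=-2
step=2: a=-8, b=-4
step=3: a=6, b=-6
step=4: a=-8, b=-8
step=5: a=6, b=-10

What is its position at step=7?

a=6, b=-14

A: cycles through -8, 6 every 2 steps. Step 7 lands at position 1 of the cycle → 6.
B: linear, -2 per step → -14 at step 7.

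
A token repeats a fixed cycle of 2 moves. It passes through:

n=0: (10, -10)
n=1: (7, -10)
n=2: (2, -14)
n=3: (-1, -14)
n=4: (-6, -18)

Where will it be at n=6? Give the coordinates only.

The moves between consecutive positions are (-3, +0), (-5, -4), (-3, +0), (-5, -4); they repeat the 2-cycle [(-3, +0), (-5, -4)].
step 5: apply (-3, +0) → (-9, -18)
step 6: apply (-5, -4) → (-14, -22)

(-14, -22)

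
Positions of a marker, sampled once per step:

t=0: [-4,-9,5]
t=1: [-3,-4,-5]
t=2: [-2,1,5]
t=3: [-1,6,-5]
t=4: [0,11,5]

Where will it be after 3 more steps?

[3,26,-5]

First: linear, +1 per step → 3 at step 7.
Second: linear, +5 per step → 26 at step 7.
Third: cycles through 5, -5 every 2 steps. Step 7 lands at position 1 of the cycle → -5.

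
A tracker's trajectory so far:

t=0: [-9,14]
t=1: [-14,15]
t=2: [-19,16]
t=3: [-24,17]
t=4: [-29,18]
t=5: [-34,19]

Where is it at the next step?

[-39,20]

Constant displacement of [-5,+1] per step.
step 6: [-34,19] + [-5,+1] → [-39,20]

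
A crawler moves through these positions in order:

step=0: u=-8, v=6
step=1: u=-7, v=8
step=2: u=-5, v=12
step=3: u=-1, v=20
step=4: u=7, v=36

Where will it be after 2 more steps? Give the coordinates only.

u=55, v=132

The jumps are (+1, +2), (+2, +4), (+4, +8), (+8, +16) — a geometric progression with ratio 2.
step 5: u=7, v=36 + (+16, +32) → u=23, v=68
step 6: u=23, v=68 + (+32, +64) → u=55, v=132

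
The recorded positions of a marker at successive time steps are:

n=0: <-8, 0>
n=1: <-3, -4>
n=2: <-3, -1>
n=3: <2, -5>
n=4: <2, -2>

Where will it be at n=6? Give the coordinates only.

Step-to-step displacements: <+5, -4>, <+0, +3>, <+5, -4>, <+0, +3> — a repeating cycle of length 2.
step 5: apply <+5, -4> → <7, -6>
step 6: apply <+0, +3> → <7, -3>

<7, -3>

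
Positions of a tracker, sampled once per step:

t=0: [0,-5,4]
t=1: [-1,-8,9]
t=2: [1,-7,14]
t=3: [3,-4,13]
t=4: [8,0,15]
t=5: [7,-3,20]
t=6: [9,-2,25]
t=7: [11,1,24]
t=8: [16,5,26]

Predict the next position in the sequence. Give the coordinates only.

[15,2,31]

Step-to-step displacements: [-1,-3,+5], [+2,+1,+5], [+2,+3,-1], [+5,+4,+2], [-1,-3,+5], [+2,+1,+5], [+2,+3,-1], [+5,+4,+2] — a repeating cycle of length 4.
step 9: apply [-1,-3,+5] → [15,2,31]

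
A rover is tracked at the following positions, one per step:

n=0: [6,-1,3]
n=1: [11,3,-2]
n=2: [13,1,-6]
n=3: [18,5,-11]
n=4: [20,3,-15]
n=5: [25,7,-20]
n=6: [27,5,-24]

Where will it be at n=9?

[39,11,-38]

Step-to-step displacements: [+5,+4,-5], [+2,-2,-4], [+5,+4,-5], [+2,-2,-4], [+5,+4,-5], [+2,-2,-4] — a repeating cycle of length 2.
step 7: apply [+5,+4,-5] → [32,9,-29]
step 8: apply [+2,-2,-4] → [34,7,-33]
step 9: apply [+5,+4,-5] → [39,11,-38]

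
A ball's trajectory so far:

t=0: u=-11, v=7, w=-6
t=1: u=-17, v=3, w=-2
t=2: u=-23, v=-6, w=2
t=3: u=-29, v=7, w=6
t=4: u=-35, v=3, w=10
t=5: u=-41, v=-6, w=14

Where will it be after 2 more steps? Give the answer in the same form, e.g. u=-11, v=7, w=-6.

u=-53, v=3, w=22

U: linear, -6 per step → -53 at step 7.
V: cycles through 7, 3, -6 every 3 steps. Step 7 lands at position 1 of the cycle → 3.
W: linear, +4 per step → 22 at step 7.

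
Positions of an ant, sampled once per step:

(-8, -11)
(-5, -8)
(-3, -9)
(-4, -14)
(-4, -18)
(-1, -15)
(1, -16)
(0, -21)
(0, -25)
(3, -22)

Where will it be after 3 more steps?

(4, -32)

The moves between consecutive positions are (+3, +3), (+2, -1), (-1, -5), (+0, -4), (+3, +3), (+2, -1), (-1, -5), (+0, -4), (+3, +3); they repeat the 4-cycle [(+3, +3), (+2, -1), (-1, -5), (+0, -4)].
step 10: apply (+2, -1) → (5, -23)
step 11: apply (-1, -5) → (4, -28)
step 12: apply (+0, -4) → (4, -32)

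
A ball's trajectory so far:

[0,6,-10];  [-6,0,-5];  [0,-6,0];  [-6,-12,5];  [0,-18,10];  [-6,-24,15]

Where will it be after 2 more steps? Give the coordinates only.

[-6,-36,25]

The first coordinate repeats the cycle [0, -6] with period 2; step 7 mod 2 = 1, giving -6.
The second coordinate changes by -6 each step, so at step 7 it is 6 + 7·(-6) = -36.
The third coordinate changes by +5 each step, so at step 7 it is -10 + 7·(5) = 25.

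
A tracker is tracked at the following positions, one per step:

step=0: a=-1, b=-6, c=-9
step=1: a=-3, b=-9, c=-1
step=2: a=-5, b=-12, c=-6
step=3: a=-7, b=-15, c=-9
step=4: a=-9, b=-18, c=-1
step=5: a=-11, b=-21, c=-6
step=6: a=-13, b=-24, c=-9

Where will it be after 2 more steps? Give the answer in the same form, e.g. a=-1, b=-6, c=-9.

a=-17, b=-30, c=-6

A: linear, -2 per step → -17 at step 8.
B: linear, -3 per step → -30 at step 8.
C: cycles through -9, -1, -6 every 3 steps. Step 8 lands at position 2 of the cycle → -6.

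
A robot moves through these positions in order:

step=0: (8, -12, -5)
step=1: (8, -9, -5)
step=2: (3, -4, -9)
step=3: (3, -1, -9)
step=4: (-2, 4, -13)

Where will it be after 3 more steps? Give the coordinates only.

Differencing gives (+0, +3, +0), (-5, +5, -4), (+0, +3, +0), (-5, +5, -4). This is the pattern (+0, +3, +0), (-5, +5, -4) repeated.
step 5: apply (+0, +3, +0) → (-2, 7, -13)
step 6: apply (-5, +5, -4) → (-7, 12, -17)
step 7: apply (+0, +3, +0) → (-7, 15, -17)

(-7, 15, -17)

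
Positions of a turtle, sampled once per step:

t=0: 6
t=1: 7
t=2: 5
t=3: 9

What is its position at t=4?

The jumps are +1, -2, +4 — a geometric progression with ratio -2.
step 4: 9 − 8 → 1

1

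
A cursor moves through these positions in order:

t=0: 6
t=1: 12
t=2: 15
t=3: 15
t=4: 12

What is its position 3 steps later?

Successive displacements: +6, +3, +0, -3 — each changes by -3.
step 5: 12 − 6 → 6
step 6: 6 − 9 → -3
step 7: -3 − 12 → -15

-15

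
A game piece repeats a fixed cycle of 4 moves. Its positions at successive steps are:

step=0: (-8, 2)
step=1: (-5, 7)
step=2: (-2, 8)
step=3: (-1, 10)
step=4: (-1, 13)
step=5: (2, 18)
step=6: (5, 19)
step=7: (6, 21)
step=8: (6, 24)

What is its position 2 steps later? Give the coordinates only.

Step-to-step displacements: (+3, +5), (+3, +1), (+1, +2), (+0, +3), (+3, +5), (+3, +1), (+1, +2), (+0, +3) — a repeating cycle of length 4.
step 9: apply (+3, +5) → (9, 29)
step 10: apply (+3, +1) → (12, 30)

(12, 30)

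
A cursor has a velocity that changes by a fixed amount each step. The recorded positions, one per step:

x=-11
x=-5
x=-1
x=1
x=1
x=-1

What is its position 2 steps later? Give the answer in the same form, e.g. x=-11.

Taking differences between consecutive positions: +6, +4, +2, +0, -2. These grow by -2 each step.
step 6: -1 − 4 → x=-5
step 7: -5 − 6 → x=-11

x=-11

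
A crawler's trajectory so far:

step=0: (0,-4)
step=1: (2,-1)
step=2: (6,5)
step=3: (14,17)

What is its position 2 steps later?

(62,89)

The jumps are (+2,+3), (+4,+6), (+8,+12) — a geometric progression with ratio 2.
step 4: (14,17) + (+16,+24) → (30,41)
step 5: (30,41) + (+32,+48) → (62,89)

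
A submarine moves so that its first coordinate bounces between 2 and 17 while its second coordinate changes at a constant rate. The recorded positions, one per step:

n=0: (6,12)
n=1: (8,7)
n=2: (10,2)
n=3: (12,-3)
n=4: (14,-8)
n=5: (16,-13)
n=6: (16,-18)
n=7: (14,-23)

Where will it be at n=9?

(10,-33)

The first coordinate travels 2 per step and bounces off the walls at 2 and 17.
  step 8: 14 → 12
  step 9: 12 → 10
The second coordinate changes by -5 each step: at step 9 it is -33.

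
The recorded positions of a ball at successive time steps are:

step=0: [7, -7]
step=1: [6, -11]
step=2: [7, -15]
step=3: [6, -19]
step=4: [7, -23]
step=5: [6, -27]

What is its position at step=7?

[6, -35]

First: cycles through 7, 6 every 2 steps. Step 7 lands at position 1 of the cycle → 6.
Second: linear, -4 per step → -35 at step 7.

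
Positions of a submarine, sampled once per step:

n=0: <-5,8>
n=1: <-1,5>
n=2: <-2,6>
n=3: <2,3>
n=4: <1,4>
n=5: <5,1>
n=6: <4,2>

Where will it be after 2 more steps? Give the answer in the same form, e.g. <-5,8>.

<7,0>

Step-to-step displacements: <+4,-3>, <-1,+1>, <+4,-3>, <-1,+1>, <+4,-3>, <-1,+1> — a repeating cycle of length 2.
step 7: apply <+4,-3> → <8,-1>
step 8: apply <-1,+1> → <7,0>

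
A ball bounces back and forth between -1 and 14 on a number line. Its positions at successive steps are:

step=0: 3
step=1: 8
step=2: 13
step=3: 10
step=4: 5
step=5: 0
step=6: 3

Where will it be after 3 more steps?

10

The value reflects between -1 and 14, moving 5 per step.
  step 7: 3 → 8
  step 8: 8 → 13
  step 9: 13 → 10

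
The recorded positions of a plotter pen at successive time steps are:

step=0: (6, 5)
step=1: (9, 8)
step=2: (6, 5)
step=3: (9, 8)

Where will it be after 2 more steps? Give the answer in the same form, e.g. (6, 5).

(9, 8)

The jumps are (+3, +3), (-3, -3), (+3, +3) — a geometric progression with ratio -1.
step 4: (9, 8) + (-3, -3) → (6, 5)
step 5: (6, 5) + (+3, +3) → (9, 8)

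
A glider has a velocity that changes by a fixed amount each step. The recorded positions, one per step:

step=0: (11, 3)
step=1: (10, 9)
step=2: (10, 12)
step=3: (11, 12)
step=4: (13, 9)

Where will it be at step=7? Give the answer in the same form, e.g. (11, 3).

Taking differences between consecutive positions: (-1, +6), (+0, +3), (+1, +0), (+2, -3). These grow by (+1, -3) each step.
step 5: (13, 9) + (+3, -6) → (16, 3)
step 6: (16, 3) + (+4, -9) → (20, -6)
step 7: (20, -6) + (+5, -12) → (25, -18)

(25, -18)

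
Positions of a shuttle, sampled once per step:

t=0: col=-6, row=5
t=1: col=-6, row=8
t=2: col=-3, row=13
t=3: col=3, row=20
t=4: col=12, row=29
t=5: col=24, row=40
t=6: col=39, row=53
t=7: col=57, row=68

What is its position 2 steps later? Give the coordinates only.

Successive displacements: (+0, +3), (+3, +5), (+6, +7), (+9, +9), (+12, +11), (+15, +13), (+18, +15) — each changes by (+3, +2).
step 8: col=57, row=68 + (+21, +17) → col=78, row=85
step 9: col=78, row=85 + (+24, +19) → col=102, row=104

col=102, row=104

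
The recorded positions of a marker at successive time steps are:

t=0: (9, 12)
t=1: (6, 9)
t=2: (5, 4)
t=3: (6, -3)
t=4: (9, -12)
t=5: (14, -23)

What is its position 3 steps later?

Taking differences between consecutive positions: (-3, -3), (-1, -5), (+1, -7), (+3, -9), (+5, -11). These grow by (+2, -2) each step.
step 6: (14, -23) + (+7, -13) → (21, -36)
step 7: (21, -36) + (+9, -15) → (30, -51)
step 8: (30, -51) + (+11, -17) → (41, -68)

(41, -68)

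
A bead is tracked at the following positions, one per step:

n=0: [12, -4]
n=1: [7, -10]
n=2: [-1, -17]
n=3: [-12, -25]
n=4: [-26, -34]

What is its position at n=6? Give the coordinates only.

[-63, -55]

Successive displacements: [-5, -6], [-8, -7], [-11, -8], [-14, -9] — each changes by [-3, -1].
step 5: [-26, -34] + [-17, -10] → [-43, -44]
step 6: [-43, -44] + [-20, -11] → [-63, -55]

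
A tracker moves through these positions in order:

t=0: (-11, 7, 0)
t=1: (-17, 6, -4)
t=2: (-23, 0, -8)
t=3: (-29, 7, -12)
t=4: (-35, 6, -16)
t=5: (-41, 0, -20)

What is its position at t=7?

The first coordinate changes by -6 each step, so at step 7 it is -11 + 7·(-6) = -53.
The second coordinate repeats the cycle [7, 6, 0] with period 3; step 7 mod 3 = 1, giving 6.
The third coordinate changes by -4 each step, so at step 7 it is 0 + 7·(-4) = -28.

(-53, 6, -28)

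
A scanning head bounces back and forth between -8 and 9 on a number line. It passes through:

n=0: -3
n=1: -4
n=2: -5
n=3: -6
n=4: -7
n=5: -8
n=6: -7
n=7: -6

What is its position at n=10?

The value travels 1 per step and bounces off the walls at -8 and 9.
  step 8: -6 → -5
  step 9: -5 → -4
  step 10: -4 → -3

-3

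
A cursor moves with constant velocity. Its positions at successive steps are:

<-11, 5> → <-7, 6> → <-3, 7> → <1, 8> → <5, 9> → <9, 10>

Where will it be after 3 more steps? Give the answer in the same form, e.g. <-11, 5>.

Constant displacement of <+4, +1> per step.
step 6: <9, 10> + <+4, +1> → <13, 11>
step 7: <13, 11> + <+4, +1> → <17, 12>
step 8: <17, 12> + <+4, +1> → <21, 13>

<21, 13>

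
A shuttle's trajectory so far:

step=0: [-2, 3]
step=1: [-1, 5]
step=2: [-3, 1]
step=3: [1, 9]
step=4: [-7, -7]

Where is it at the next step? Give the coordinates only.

The jumps are [+1, +2], [-2, -4], [+4, +8], [-8, -16] — a geometric progression with ratio -2.
step 5: [-7, -7] + [+16, +32] → [9, 25]

[9, 25]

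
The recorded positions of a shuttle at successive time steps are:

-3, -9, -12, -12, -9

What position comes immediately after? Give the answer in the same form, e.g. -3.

First differences are -6, -3, +0, +3; their common second difference is +3 (constant acceleration).
step 5: -9 + 6 → -3

-3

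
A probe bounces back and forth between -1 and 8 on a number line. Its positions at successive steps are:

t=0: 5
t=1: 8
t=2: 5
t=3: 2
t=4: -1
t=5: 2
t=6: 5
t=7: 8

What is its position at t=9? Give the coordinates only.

The value reflects between -1 and 8, moving 3 per step.
  step 8: 8 → 5
  step 9: 5 → 2

2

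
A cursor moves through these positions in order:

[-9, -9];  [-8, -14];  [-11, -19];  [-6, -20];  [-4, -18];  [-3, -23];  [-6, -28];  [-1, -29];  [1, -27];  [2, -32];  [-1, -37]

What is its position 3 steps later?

[7, -41]

Differencing gives [+1, -5], [-3, -5], [+5, -1], [+2, +2], [+1, -5], [-3, -5], [+5, -1], [+2, +2], [+1, -5], [-3, -5]. This is the pattern [+1, -5], [-3, -5], [+5, -1], [+2, +2] repeated.
step 11: apply [+5, -1] → [4, -38]
step 12: apply [+2, +2] → [6, -36]
step 13: apply [+1, -5] → [7, -41]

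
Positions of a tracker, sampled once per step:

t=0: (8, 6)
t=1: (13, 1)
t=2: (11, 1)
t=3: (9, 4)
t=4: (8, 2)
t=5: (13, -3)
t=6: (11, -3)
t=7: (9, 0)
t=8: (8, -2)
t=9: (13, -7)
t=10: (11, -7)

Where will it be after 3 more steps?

Differencing gives (+5, -5), (-2, +0), (-2, +3), (-1, -2), (+5, -5), (-2, +0), (-2, +3), (-1, -2), (+5, -5), (-2, +0). This is the pattern (+5, -5), (-2, +0), (-2, +3), (-1, -2) repeated.
step 11: apply (-2, +3) → (9, -4)
step 12: apply (-1, -2) → (8, -6)
step 13: apply (+5, -5) → (13, -11)

(13, -11)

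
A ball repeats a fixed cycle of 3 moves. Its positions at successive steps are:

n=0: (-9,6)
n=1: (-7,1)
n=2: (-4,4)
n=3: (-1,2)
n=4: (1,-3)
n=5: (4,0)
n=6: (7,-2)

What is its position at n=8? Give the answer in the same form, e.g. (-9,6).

The moves between consecutive positions are (+2,-5), (+3,+3), (+3,-2), (+2,-5), (+3,+3), (+3,-2); they repeat the 3-cycle [(+2,-5), (+3,+3), (+3,-2)].
step 7: apply (+2,-5) → (9,-7)
step 8: apply (+3,+3) → (12,-4)

(12,-4)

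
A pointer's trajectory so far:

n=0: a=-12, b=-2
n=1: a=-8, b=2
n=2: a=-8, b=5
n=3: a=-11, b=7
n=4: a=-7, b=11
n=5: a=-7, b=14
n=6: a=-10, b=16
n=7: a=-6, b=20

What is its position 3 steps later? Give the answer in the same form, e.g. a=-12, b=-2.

The moves between consecutive positions are (+4, +4), (+0, +3), (-3, +2), (+4, +4), (+0, +3), (-3, +2), (+4, +4); they repeat the 3-cycle [(+4, +4), (+0, +3), (-3, +2)].
step 8: apply (+0, +3) → a=-6, b=23
step 9: apply (-3, +2) → a=-9, b=25
step 10: apply (+4, +4) → a=-5, b=29

a=-5, b=29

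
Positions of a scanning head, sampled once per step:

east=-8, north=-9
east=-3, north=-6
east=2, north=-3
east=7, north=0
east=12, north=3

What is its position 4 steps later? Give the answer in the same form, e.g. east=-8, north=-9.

The position changes by (+5, +3) every step.
step 5: east=12, north=3 + (+5, +3) → east=17, north=6
step 6: east=17, north=6 + (+5, +3) → east=22, north=9
step 7: east=22, north=9 + (+5, +3) → east=27, north=12
step 8: east=27, north=12 + (+5, +3) → east=32, north=15

east=32, north=15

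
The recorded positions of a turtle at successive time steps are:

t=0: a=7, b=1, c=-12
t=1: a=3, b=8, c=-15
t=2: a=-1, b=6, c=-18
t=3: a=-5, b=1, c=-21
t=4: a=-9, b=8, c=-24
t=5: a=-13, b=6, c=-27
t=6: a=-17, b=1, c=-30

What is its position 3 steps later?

A: linear, -4 per step → -29 at step 9.
B: cycles through 1, 8, 6 every 3 steps. Step 9 lands at position 0 of the cycle → 1.
C: linear, -3 per step → -39 at step 9.

a=-29, b=1, c=-39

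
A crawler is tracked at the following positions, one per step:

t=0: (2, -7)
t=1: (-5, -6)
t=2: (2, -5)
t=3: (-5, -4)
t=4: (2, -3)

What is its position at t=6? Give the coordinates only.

First: cycles through 2, -5 every 2 steps. Step 6 lands at position 0 of the cycle → 2.
Second: linear, +1 per step → -1 at step 6.

(2, -1)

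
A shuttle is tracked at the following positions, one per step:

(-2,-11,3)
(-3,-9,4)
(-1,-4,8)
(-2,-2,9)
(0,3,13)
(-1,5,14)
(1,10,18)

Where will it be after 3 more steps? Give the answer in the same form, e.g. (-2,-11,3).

(1,19,24)

The moves between consecutive positions are (-1,+2,+1), (+2,+5,+4), (-1,+2,+1), (+2,+5,+4), (-1,+2,+1), (+2,+5,+4); they repeat the 2-cycle [(-1,+2,+1), (+2,+5,+4)].
step 7: apply (-1,+2,+1) → (0,12,19)
step 8: apply (+2,+5,+4) → (2,17,23)
step 9: apply (-1,+2,+1) → (1,19,24)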